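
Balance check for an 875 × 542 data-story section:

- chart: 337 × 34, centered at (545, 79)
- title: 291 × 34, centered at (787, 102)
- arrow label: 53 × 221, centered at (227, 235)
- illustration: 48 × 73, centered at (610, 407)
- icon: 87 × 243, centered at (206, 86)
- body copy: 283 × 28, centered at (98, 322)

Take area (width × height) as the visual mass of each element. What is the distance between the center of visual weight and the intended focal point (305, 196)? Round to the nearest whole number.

Taking area as weight: chart 337·34 = 11458, title 291·34 = 9894, arrow label 53·221 = 11713, illustration 48·73 = 3504, icon 87·243 = 21141, body copy 283·28 = 7924. Sum 65634.
x: (11458·545 + 9894·787 + 11713·227 + 3504·610 + 21141·206 + 7924·98) / 65634 = 23959077 / 65634 ≈ 365.04
y: (11458·79 + 9894·102 + 11713·235 + 3504·407 + 21141·86 + 7924·322) / 65634 = 10462707 / 65634 ≈ 159.41
From (305, 196): dx = 60.04, dy = -36.59, so the distance is √(dx²+dy²) ≈ 70.31.

≈ 70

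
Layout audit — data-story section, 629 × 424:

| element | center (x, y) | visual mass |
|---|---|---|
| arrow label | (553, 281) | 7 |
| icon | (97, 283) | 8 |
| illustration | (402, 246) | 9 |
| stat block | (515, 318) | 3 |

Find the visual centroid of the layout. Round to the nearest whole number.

Total weight = 7 + 8 + 9 + 3 = 27.
x-moment: 7·553 + 8·97 + 9·402 + 3·515 = 9810; centroid 9810/27 ≈ 363.33.
y-moment: 7·281 + 8·283 + 9·246 + 3·318 = 7399; centroid 7399/27 ≈ 274.04.

(363, 274)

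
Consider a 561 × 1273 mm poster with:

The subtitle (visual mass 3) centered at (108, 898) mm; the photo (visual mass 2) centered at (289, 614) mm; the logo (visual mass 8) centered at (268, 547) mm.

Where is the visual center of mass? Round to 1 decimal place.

Σw = 3 + 2 + 8 = 13.
x: (3·108 + 2·289 + 8·268) / 13 = 3046 / 13 ≈ 234.31
y: (3·898 + 2·614 + 8·547) / 13 = 8298 / 13 ≈ 638.31

(234.3, 638.3)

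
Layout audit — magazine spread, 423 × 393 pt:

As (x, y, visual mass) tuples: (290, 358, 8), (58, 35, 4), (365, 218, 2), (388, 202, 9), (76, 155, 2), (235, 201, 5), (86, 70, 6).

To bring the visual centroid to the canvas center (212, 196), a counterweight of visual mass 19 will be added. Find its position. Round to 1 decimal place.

(160.2, 199.3)

After adding the counterweight, total weight = 8 + 4 + 2 + 9 + 2 + 5 + 6 + 19 = 55.
x: need Σw·x = 55·212 = 11660. Existing = 8·290 + 4·58 + 2·365 + 9·388 + 2·76 + 5·235 + 6·86 = 8617. Remainder 3043 / 19 ≈ 160.16.
y: need Σw·y = 55·196 = 10780. Existing = 8·358 + 4·35 + 2·218 + 9·202 + 2·155 + 5·201 + 6·70 = 6993. Remainder 3787 / 19 ≈ 199.32.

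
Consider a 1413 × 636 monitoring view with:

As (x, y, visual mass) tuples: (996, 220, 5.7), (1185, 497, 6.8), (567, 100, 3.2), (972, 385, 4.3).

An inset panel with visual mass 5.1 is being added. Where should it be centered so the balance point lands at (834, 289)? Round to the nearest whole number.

With the inset panel, Σw becomes 5.7 + 6.8 + 3.2 + 4.3 + 5.1 = 25.1.
Along x: (19729.2 + 5.1·x) / 25.1 = 834 (existing moment 5.7·996 + 6.8·1185 + 3.2·567 + 4.3·972 = 19729.2) ⇒ x = (20933.4 − 19729.2) / 5.1 ≈ 236.12.
Along y: (6609.1 + 5.1·y) / 25.1 = 289 (existing moment 5.7·220 + 6.8·497 + 3.2·100 + 4.3·385 = 6609.1) ⇒ y = (7253.9 − 6609.1) / 5.1 ≈ 126.43.

(236, 126)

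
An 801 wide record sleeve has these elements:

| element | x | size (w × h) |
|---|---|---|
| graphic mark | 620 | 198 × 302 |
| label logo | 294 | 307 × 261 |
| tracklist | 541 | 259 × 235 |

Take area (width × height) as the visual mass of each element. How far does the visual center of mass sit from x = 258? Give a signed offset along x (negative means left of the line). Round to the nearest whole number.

≈ 208

Taking area as weight: graphic mark 198·302 = 59796, label logo 307·261 = 80127, tracklist 259·235 = 60865. Sum 200788.
x-moment: 59796·620 + 80127·294 + 60865·541 = 93558823; centroid 93558823/200788 ≈ 465.96.
Difference: 465.96 − 258 ≈ 207.96.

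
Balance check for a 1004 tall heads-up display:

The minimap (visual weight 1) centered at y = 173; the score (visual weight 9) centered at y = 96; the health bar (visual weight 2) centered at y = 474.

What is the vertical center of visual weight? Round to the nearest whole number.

Σw = 1 + 9 + 2 = 12.
Σw·y = 1·173 + 9·96 + 2·474 = 1985, so ȳ = 1985/12 ≈ 165.42.

y ≈ 165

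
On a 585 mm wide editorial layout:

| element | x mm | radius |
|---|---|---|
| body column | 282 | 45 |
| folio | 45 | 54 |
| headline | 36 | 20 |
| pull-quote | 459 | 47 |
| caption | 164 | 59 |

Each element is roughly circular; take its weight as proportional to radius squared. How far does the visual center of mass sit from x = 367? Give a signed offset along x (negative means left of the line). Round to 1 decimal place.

Weights ∝ r²: body column 45² = 2025, folio 54² = 2916, headline 20² = 400, pull-quote 47² = 2209, caption 59² = 3481; Σw = 11031.
x: (2025·282 + 2916·45 + 400·36 + 2209·459 + 3481·164) / 11031 = 2301485 / 11031 ≈ 208.64
Difference: 208.64 − 367 ≈ -158.36.

≈ -158.4 mm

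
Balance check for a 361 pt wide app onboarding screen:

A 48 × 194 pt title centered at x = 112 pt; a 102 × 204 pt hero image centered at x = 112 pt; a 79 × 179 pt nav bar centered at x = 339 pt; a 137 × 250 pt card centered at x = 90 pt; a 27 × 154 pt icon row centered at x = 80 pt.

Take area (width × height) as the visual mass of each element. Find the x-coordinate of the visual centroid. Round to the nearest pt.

Areas → weights: title 48·194 = 9312, hero image 102·204 = 20808, nav bar 79·179 = 14141, card 137·250 = 34250, icon row 27·154 = 4158; Σw = 82669.
x: (9312·112 + 20808·112 + 14141·339 + 34250·90 + 4158·80) / 82669 = 11582379 / 82669 ≈ 140.11

x ≈ 140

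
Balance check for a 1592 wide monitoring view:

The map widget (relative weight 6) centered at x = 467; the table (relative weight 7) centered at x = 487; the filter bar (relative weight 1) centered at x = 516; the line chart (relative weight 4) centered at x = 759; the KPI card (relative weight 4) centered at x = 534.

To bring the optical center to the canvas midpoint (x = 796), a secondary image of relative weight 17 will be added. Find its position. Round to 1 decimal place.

After adding the secondary image, total weight = 6 + 7 + 1 + 4 + 4 + 17 = 39.
x: target moment 39×796 = 31044; current 6·467 + 7·487 + 1·516 + 4·759 + 4·534 = 11899; the secondary image supplies 19145, so x = 19145/17 ≈ 1126.18.

x ≈ 1126.2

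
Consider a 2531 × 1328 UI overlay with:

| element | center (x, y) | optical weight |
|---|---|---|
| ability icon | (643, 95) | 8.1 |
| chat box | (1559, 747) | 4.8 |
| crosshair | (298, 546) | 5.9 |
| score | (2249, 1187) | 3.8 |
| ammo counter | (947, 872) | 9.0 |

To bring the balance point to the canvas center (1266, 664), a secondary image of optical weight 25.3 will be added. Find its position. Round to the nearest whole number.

After adding the secondary image, total weight = 8.1 + 4.8 + 5.9 + 3.8 + 9.0 + 25.3 = 56.9.
Along x: (31518.9 + 25.3·x) / 56.9 = 1266 (existing moment 8.1·643 + 4.8·1559 + 5.9·298 + 3.8·2249 + 9.0·947 = 31518.9) ⇒ x = (72035.4 − 31518.9) / 25.3 ≈ 1601.44.
Along y: (19935.1 + 25.3·y) / 56.9 = 664 (existing moment 8.1·95 + 4.8·747 + 5.9·546 + 3.8·1187 + 9.0·872 = 19935.1) ⇒ y = (37781.6 − 19935.1) / 25.3 ≈ 705.40.

(1601, 705)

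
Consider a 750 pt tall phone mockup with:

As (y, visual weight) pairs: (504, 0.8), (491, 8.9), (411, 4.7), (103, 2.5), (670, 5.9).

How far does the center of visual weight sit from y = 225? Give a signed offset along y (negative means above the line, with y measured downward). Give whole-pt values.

Σw = 0.8 + 8.9 + 4.7 + 2.5 + 5.9 = 22.8.
y: (0.8·504 + 8.9·491 + 4.7·411 + 2.5·103 + 5.9·670) / 22.8 = 10915.3 / 22.8 ≈ 478.74
Against y = 225, that's 478.74 − 225 = 253.74.

≈ 254 pt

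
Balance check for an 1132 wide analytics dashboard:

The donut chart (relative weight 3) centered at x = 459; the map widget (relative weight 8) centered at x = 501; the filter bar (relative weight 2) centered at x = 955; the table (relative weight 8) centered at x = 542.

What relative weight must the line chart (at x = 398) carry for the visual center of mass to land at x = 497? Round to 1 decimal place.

w ≈ 12.1

Fixed elements: Σw = 3 + 8 + 2 + 8 = 21, Σw·x = 3·459 + 8·501 + 2·955 + 8·542 = 11631.
Set Σw·x/Σw = 497: (11631 + 398w) = 497·(21 + w).
Solving: w = (497·21 − 11631) / (398 − 497) = -1194 / -99 ≈ 12.06.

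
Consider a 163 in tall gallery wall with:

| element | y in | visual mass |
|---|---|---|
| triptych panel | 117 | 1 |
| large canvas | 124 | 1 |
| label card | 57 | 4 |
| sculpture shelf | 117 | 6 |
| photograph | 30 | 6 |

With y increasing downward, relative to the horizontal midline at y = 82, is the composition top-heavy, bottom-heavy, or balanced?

top-heavy

Total weight = 1 + 1 + 4 + 6 + 6 = 18.
Σw·y = 1·117 + 1·124 + 4·57 + 6·117 + 6·30 = 1351, so ȳ = 1351/18 ≈ 75.06.
75.1 vs midline 82 → top-heavy.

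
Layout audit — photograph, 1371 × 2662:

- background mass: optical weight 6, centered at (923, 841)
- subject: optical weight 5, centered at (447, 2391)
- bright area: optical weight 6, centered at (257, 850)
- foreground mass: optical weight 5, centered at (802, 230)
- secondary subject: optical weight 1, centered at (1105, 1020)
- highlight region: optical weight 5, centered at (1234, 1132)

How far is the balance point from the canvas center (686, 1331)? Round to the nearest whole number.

≈ 267

Σw = 6 + 5 + 6 + 5 + 1 + 5 = 28.
Σw·x = 20600; x̄ = 20600/28 ≈ 735.71.
y: moment 29931 / weight 28 ≈ 1068.96
Offset from (686, 1331): Δx ≈ 49.71, Δy ≈ -262.04; distance = √(Δx² + Δy²) ≈ 266.71.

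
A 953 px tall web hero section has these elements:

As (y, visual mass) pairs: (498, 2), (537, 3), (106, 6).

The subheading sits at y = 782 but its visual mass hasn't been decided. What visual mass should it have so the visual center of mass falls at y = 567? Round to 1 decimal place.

w ≈ 13.9

Fixed elements: Σw = 2 + 3 + 6 = 11, Σw·y = 2·498 + 3·537 + 6·106 = 3243.
Set Σw·y/Σw = 567: (3243 + 782w) = 567·(11 + w).
Solving: w = (567·11 − 3243) / (782 − 567) = 2994 / 215 ≈ 13.93.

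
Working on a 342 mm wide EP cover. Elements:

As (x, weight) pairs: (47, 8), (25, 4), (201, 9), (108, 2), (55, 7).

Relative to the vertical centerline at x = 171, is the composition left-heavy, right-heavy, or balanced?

left-heavy

Weights sum to 8 + 4 + 9 + 2 + 7 = 30.
x: (8·47 + 4·25 + 9·201 + 2·108 + 7·55) / 30 = 2886 / 30 ≈ 96.20
96.2 lies left of the midline 171, so the layout is left-heavy.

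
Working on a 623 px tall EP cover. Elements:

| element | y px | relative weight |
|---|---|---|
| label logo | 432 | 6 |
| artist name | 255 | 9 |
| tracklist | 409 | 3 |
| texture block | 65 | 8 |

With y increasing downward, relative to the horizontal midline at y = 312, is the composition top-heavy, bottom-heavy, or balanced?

top-heavy

Total weight = 6 + 9 + 3 + 8 = 26.
Σw·y = 6·432 + 9·255 + 3·409 + 8·65 = 6634, so ȳ = 6634/26 ≈ 255.15.
Since 255.2 is above (smaller y than) 312, the composition reads top-heavy.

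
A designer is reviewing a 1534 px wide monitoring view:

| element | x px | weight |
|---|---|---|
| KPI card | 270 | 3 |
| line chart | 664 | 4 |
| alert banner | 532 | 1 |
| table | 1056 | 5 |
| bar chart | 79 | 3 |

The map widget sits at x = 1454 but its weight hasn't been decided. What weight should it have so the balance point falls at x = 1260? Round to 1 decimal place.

w ≈ 54.9

Fixed elements: Σw = 3 + 4 + 1 + 5 + 3 = 16, Σw·x = 3·270 + 4·664 + 1·532 + 5·1056 + 3·79 = 9515.
Balance at x = 1260 requires (9515 + w·1454) / (16 + w) = 1260.
So w = (1260·16 − 9515)/(1454 − 1260) = 10645/194 ≈ 54.87.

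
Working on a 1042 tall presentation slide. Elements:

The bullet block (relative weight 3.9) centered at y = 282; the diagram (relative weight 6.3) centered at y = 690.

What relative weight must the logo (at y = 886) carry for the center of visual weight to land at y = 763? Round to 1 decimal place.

w ≈ 19.0

Fixed elements: Σw = 3.9 + 6.3 = 10.2, Σw·y = 3.9·282 + 6.3·690 = 5446.8.
Balance at y = 763 requires (5446.8 + w·886) / (10.2 + w) = 763.
Solving: w = (763·10.2 − 5446.8) / (886 − 763) = 2335.8 / 123 ≈ 18.99.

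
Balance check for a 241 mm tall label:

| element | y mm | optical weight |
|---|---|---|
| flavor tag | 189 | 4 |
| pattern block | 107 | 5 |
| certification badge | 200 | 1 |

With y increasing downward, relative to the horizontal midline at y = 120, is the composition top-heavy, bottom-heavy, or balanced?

Σw = 4 + 5 + 1 = 10.
y-moment: 4·189 + 5·107 + 1·200 = 1491; centroid 1491/10 ≈ 149.10.
149.1 vs midline 120 → bottom-heavy.

bottom-heavy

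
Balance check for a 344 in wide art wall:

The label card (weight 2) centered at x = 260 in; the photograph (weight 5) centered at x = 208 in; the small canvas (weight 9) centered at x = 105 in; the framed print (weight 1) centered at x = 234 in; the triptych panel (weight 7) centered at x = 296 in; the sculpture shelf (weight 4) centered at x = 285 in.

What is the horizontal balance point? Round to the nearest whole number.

Total weight = 2 + 5 + 9 + 1 + 7 + 4 = 28.
x: moment 5951 / weight 28 ≈ 212.54

x ≈ 213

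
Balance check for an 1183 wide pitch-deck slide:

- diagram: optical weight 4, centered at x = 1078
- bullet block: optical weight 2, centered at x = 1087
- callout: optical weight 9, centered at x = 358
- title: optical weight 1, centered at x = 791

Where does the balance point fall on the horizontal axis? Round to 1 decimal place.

x ≈ 656.2

Total weight = 4 + 2 + 9 + 1 = 16.
Σw·x = 4·1078 + 2·1087 + 9·358 + 1·791 = 10499, so x̄ = 10499/16 ≈ 656.19.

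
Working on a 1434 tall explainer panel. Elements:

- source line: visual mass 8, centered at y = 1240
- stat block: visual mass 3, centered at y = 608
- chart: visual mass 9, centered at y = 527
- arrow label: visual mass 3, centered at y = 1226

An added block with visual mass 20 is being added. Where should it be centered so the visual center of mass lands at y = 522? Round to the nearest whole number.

y ≈ 114

New total weight: (8 + 3 + 9 + 3) + 20 = 43.
Along y: (20165 + 20·y) / 43 = 522 (existing moment 8·1240 + 3·608 + 9·527 + 3·1226 = 20165) ⇒ y = (22446 − 20165) / 20 ≈ 114.05.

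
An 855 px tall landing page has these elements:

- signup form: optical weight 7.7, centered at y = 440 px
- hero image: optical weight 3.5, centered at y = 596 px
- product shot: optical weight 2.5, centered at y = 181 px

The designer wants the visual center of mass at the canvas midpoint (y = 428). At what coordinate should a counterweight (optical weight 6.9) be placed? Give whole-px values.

After adding the counterweight, total weight = 7.7 + 3.5 + 2.5 + 6.9 = 20.6.
Along y: (5926.5 + 6.9·y) / 20.6 = 428 (existing moment 7.7·440 + 3.5·596 + 2.5·181 = 5926.5) ⇒ y = (8816.8 − 5926.5) / 6.9 ≈ 418.88.

y ≈ 419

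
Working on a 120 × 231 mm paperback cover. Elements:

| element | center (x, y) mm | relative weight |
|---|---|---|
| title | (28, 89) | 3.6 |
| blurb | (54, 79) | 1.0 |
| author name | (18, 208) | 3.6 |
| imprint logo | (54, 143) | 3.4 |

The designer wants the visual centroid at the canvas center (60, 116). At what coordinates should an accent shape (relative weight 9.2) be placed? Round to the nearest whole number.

New total weight: (3.6 + 1.0 + 3.6 + 3.4) + 9.2 = 20.8.
x: need Σw·x = 20.8·60 = 1248.0. Existing = 3.6·28 + 1.0·54 + 3.6·18 + 3.4·54 = 403.2. Remainder 844.8 / 9.2 ≈ 91.83.
y: need Σw·y = 20.8·116 = 2412.8. Existing = 3.6·89 + 1.0·79 + 3.6·208 + 3.4·143 = 1634.4. Remainder 778.4 / 9.2 ≈ 84.61.

(92, 85)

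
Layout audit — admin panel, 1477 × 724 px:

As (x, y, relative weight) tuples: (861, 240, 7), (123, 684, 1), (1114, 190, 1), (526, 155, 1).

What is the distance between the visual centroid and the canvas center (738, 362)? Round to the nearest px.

≈ 100 px

Weights sum to 7 + 1 + 1 + 1 = 10.
x: (7·861 + 1·123 + 1·1114 + 1·526) / 10 = 7790 / 10 ≈ 779.00
y: (7·240 + 1·684 + 1·190 + 1·155) / 10 = 2709 / 10 ≈ 270.90
Relative to (738, 362): Δ = (41.00, -91.10); |Δ| = √(41.00² + -91.10²) ≈ 99.90.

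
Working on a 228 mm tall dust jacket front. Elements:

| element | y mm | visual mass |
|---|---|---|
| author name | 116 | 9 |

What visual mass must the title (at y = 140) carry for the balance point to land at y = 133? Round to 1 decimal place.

The single fixed element contributes weight 9, moment 9·116 = 1044.
Set Σw·y/Σw = 133: (1044 + 140w) = 133·(9 + w).
So w = (133·9 − 1044)/(140 − 133) = 153/7 ≈ 21.86.

w ≈ 21.9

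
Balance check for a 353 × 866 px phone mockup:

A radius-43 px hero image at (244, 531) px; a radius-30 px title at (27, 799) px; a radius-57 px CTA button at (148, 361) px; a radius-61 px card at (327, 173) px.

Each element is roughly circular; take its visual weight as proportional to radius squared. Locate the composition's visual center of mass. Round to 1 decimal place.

Weights ∝ r²: hero image 43² = 1849, title 30² = 900, CTA button 57² = 3249, card 61² = 3721; Σw = 9719.
x: (1849·244 + 900·27 + 3249·148 + 3721·327) / 9719 = 2173075 / 9719 ≈ 223.59
y: (1849·531 + 900·799 + 3249·361 + 3721·173) / 9719 = 3517541 / 9719 ≈ 361.92

(223.6, 361.9)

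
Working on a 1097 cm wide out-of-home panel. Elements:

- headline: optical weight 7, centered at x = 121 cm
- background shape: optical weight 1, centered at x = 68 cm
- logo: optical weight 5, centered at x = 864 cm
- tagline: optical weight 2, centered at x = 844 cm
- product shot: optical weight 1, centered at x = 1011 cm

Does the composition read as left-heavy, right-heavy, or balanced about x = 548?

Total weight = 7 + 1 + 5 + 2 + 1 = 16.
Σw·x = 7·121 + 1·68 + 5·864 + 2·844 + 1·1011 = 7934, so x̄ = 7934/16 ≈ 495.88.
Since 495.9 is left of 548, the composition reads left-heavy.

left-heavy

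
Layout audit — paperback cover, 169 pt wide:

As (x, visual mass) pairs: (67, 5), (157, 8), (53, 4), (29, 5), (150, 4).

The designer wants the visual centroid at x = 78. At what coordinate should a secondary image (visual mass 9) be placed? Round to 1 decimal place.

With the secondary image, Σw becomes 5 + 8 + 4 + 5 + 4 + 9 = 35.
Along x: (2548 + 9·x) / 35 = 78 (existing moment 5·67 + 8·157 + 4·53 + 5·29 + 4·150 = 2548) ⇒ x = (2730 − 2548) / 9 ≈ 20.22.

x ≈ 20.2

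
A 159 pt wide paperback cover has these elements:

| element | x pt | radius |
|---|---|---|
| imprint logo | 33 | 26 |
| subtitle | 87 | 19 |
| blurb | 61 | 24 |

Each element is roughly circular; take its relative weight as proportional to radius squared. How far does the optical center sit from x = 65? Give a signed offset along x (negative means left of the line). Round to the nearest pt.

r² weights: imprint logo 26² = 676, subtitle 19² = 361, blurb 24² = 576. Total = 1613.
x-moment: 676·33 + 361·87 + 576·61 = 88851; centroid 88851/1613 ≈ 55.08.
Against x = 65, that's 55.08 − 65 = -9.92.

≈ -10 pt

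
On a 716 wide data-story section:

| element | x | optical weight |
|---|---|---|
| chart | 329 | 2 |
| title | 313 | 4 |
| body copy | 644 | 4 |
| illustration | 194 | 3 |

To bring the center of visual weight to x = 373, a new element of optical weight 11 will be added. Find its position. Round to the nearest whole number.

New total weight: (2 + 4 + 4 + 3) + 11 = 24.
x: need Σw·x = 24·373 = 8952. Existing = 2·329 + 4·313 + 4·644 + 3·194 = 5068. Remainder 3884 / 11 ≈ 353.09.

x ≈ 353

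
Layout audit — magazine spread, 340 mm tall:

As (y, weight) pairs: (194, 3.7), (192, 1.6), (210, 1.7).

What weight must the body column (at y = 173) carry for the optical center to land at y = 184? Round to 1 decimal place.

w ≈ 8.5

Known weights sum to 3.7 + 1.6 + 1.7 = 7.0; their moment is 3.7·194 + 1.6·192 + 1.7·210 = 1382.0.
For the centroid to hit 184: (1382.0 + w·173) / (7.0 + w) = 184.
So w = (184·7.0 − 1382.0)/(173 − 184) = -94.0/-11 ≈ 8.55.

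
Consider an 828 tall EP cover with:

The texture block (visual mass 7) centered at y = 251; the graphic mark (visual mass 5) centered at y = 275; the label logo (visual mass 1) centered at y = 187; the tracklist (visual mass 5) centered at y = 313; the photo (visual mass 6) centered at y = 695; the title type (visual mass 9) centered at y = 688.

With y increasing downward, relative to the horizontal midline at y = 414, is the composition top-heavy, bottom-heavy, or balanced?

bottom-heavy

Weights sum to 7 + 5 + 1 + 5 + 6 + 9 = 33.
y: moment 15246 / weight 33 ≈ 462.00
462.0 lies below (larger y than) the midline 414, so the layout is bottom-heavy.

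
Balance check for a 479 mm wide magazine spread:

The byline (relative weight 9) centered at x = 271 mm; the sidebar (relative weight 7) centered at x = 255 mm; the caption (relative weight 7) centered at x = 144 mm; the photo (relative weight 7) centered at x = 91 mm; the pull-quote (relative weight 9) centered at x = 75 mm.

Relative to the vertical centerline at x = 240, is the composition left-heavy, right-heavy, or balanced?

Total weight = 9 + 7 + 7 + 7 + 9 = 39.
x-moment: 9·271 + 7·255 + 7·144 + 7·91 + 9·75 = 6544; centroid 6544/39 ≈ 167.79.
167.8 vs midline 240 → left-heavy.

left-heavy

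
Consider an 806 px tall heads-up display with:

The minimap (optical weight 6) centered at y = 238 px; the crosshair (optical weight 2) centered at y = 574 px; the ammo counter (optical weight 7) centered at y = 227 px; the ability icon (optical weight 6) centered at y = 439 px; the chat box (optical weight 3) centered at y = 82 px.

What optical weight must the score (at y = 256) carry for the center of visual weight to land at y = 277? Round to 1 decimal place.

Existing Σw = 24 (6 + 2 + 7 + 6 + 3); existing moment 6·238 + 2·574 + 7·227 + 6·439 + 3·82 = 7045.
Set Σw·y/Σw = 277: (7045 + 256w) = 277·(24 + w).
Solving: w = (277·24 − 7045) / (256 − 277) = -397 / -21 ≈ 18.90.

w ≈ 18.9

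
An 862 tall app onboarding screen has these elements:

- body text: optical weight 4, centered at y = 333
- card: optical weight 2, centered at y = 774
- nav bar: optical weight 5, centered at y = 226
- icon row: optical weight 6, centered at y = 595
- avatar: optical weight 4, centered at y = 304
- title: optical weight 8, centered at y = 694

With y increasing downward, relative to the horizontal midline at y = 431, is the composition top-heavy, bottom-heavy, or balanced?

bottom-heavy

Weights sum to 4 + 2 + 5 + 6 + 4 + 8 = 29.
y: (4·333 + 2·774 + 5·226 + 6·595 + 4·304 + 8·694) / 29 = 14348 / 29 ≈ 494.76
494.8 lies below (larger y than) the midline 431, so the layout is bottom-heavy.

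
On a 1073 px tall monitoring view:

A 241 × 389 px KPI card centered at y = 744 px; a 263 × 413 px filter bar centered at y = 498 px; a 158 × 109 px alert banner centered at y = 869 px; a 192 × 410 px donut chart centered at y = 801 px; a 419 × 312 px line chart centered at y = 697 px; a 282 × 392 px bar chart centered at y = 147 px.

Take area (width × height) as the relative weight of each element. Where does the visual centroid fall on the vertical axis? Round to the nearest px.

Areas → weights: KPI card 241·389 = 93749, filter bar 263·413 = 108619, alert banner 158·109 = 17222, donut chart 192·410 = 78720, line chart 419·312 = 130728, bar chart 282·392 = 110544; Σw = 539582.
y-moment: 93749·744 + 108619·498 + 17222·869 + 78720·801 + 130728·697 + 110544·147 = 309229540; centroid 309229540/539582 ≈ 573.09.

y ≈ 573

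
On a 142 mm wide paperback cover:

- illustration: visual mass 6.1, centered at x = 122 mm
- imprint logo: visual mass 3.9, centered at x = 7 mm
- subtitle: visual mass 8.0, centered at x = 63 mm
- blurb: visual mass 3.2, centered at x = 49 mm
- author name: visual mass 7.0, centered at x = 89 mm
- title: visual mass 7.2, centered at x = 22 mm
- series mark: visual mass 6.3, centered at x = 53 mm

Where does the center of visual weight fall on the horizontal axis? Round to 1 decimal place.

Weights sum to 6.1 + 3.9 + 8.0 + 3.2 + 7.0 + 7.2 + 6.3 = 41.7.
x: (6.1·122 + 3.9·7 + 8.0·63 + 3.2·49 + 7.0·89 + 7.2·22 + 6.3·53) / 41.7 = 2547.6 / 41.7 ≈ 61.09

x ≈ 61.1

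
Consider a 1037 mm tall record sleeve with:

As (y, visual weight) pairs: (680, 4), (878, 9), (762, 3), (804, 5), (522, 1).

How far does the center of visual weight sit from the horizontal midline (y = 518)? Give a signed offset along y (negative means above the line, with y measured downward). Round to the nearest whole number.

≈ 275 mm

Weights sum to 4 + 9 + 3 + 5 + 1 = 22.
y-moment: 4·680 + 9·878 + 3·762 + 5·804 + 1·522 = 17450; centroid 17450/22 ≈ 793.18.
Against y = 518, that's 793.18 − 518 = 275.18.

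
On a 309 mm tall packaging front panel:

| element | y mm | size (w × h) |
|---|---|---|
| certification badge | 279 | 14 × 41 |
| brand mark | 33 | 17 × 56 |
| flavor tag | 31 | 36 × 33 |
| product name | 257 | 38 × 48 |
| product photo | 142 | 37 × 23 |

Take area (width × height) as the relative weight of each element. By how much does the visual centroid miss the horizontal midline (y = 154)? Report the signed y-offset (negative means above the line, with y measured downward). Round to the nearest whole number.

≈ -2 mm

Areas: certification badge 14·41 = 574, brand mark 17·56 = 952, flavor tag 36·33 = 1188, product name 38·48 = 1824, product photo 37·23 = 851. Total weight = 5389.
y-moment: 574·279 + 952·33 + 1188·31 + 1824·257 + 851·142 = 818000; centroid 818000/5389 ≈ 151.79.
Offset from y = 154: 151.79 − 154 ≈ -2.21.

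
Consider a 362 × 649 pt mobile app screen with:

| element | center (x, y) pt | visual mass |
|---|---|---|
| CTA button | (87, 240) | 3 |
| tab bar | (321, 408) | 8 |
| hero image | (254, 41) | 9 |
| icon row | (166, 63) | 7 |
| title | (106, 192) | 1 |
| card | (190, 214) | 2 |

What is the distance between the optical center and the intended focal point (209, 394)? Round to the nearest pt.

Total weight = 3 + 8 + 9 + 7 + 1 + 2 = 30.
x: (3·87 + 8·321 + 9·254 + 7·166 + 1·106 + 2·190) / 30 = 6763 / 30 ≈ 225.43
y: (3·240 + 8·408 + 9·41 + 7·63 + 1·192 + 2·214) / 30 = 5414 / 30 ≈ 180.47
Relative to (209, 394): Δ = (16.43, -213.53); |Δ| = √(16.43² + -213.53²) ≈ 214.16.

≈ 214 pt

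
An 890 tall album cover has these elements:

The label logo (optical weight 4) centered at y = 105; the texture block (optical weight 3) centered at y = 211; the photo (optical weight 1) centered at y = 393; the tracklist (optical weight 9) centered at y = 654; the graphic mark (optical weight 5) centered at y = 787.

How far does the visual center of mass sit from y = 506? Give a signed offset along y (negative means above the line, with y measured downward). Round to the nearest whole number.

≈ 6

Weights sum to 4 + 3 + 1 + 9 + 5 = 22.
y-moment: 4·105 + 3·211 + 1·393 + 9·654 + 5·787 = 11267; centroid 11267/22 ≈ 512.14.
Difference: 512.14 − 506 ≈ 6.14.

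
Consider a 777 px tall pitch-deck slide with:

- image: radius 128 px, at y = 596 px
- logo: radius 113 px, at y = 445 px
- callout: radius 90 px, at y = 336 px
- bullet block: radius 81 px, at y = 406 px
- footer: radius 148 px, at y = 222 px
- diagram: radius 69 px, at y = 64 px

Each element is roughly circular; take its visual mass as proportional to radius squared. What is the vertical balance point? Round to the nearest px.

Weights ∝ r²: image 128² = 16384, logo 113² = 12769, callout 90² = 8100, bullet block 81² = 6561, footer 148² = 21904, diagram 69² = 4761; Σw = 70479.
Σw·y = 25999827; ȳ = 25999827/70479 ≈ 368.90.

y ≈ 369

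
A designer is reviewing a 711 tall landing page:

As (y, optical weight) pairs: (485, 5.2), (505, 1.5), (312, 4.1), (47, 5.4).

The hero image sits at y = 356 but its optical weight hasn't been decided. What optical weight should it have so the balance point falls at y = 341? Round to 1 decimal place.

Fixed elements: Σw = 5.2 + 1.5 + 4.1 + 5.4 = 16.2, Σw·y = 5.2·485 + 1.5·505 + 4.1·312 + 5.4·47 = 4812.5.
For the centroid to hit 341: (4812.5 + w·356) / (16.2 + w) = 341.
So w = (341·16.2 − 4812.5)/(356 − 341) = 711.7/15 ≈ 47.45.

w ≈ 47.4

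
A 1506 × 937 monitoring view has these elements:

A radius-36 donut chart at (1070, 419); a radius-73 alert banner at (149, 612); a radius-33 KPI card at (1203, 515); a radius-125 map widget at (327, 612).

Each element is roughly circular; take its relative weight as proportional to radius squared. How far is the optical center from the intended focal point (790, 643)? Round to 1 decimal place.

Weights ∝ r²: donut chart 36² = 1296, alert banner 73² = 5329, KPI card 33² = 1089, map widget 125² = 15625; Σw = 23339.
x-moment: 1296·1070 + 5329·149 + 1089·1203 + 15625·327 = 8600183; centroid 8600183/23339 ≈ 368.49.
y-moment: 1296·419 + 5329·612 + 1089·515 + 15625·612 = 13927707; centroid 13927707/23339 ≈ 596.76.
Relative to (790, 643): Δ = (-421.51, -46.24); |Δ| = √(-421.51² + -46.24²) ≈ 424.04.

≈ 424.0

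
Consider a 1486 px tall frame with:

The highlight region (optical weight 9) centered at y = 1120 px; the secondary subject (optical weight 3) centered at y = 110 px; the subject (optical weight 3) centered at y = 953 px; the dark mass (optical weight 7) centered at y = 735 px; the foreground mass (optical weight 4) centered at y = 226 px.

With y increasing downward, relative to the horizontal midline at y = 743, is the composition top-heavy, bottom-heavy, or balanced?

balanced

Σw = 9 + 3 + 3 + 7 + 4 = 26.
y: (9·1120 + 3·110 + 3·953 + 7·735 + 4·226) / 26 = 19318 / 26 ≈ 743.00
That equals the midline 743 — balanced.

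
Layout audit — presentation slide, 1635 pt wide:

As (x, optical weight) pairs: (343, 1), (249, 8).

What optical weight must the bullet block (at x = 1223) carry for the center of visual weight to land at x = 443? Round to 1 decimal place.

Known weights sum to 1 + 8 = 9; their moment is 1·343 + 8·249 = 2335.
For the centroid to hit 443: (2335 + w·1223) / (9 + w) = 443.
Rearranging, w·(1223 − 443) = 443·9 − 2335 = 1652, so w ≈ 1652/780 = 2.12.

w ≈ 2.1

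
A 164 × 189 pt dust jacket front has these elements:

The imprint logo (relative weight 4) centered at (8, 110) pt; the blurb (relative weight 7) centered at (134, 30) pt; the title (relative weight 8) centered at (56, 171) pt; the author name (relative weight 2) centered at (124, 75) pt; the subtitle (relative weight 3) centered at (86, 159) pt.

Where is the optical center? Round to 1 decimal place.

(80.2, 110.2)

Weights sum to 4 + 7 + 8 + 2 + 3 = 24.
x: (4·8 + 7·134 + 8·56 + 2·124 + 3·86) / 24 = 1924 / 24 ≈ 80.17
y: (4·110 + 7·30 + 8·171 + 2·75 + 3·159) / 24 = 2645 / 24 ≈ 110.21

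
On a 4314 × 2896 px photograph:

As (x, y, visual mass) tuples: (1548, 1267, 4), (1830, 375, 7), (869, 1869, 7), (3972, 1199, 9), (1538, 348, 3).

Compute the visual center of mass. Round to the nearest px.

Total weight = 4 + 7 + 7 + 9 + 3 = 30.
Σw·x = 4·1548 + 7·1830 + 7·869 + 9·3972 + 3·1538 = 65447, so x̄ = 65447/30 ≈ 2181.57.
Σw·y = 4·1267 + 7·375 + 7·1869 + 9·1199 + 3·348 = 32611, so ȳ = 32611/30 ≈ 1087.03.

(2182, 1087)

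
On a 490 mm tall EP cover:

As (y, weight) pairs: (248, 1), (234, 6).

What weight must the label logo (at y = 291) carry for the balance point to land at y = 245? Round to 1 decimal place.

Fixed elements: Σw = 1 + 6 = 7, Σw·y = 1·248 + 6·234 = 1652.
Balance at y = 245 requires (1652 + w·291) / (7 + w) = 245.
Solving: w = (245·7 − 1652) / (291 − 245) = 63 / 46 ≈ 1.37.

w ≈ 1.4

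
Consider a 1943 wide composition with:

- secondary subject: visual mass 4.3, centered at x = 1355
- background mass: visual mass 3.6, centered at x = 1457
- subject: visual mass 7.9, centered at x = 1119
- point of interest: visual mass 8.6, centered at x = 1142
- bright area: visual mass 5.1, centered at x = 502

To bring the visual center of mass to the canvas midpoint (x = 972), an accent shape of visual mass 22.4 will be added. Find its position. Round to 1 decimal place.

With the accent shape, Σw becomes 4.3 + 3.6 + 7.9 + 8.6 + 5.1 + 22.4 = 51.9.
Along x: (32293.2 + 22.4·x) / 51.9 = 972 (existing moment 4.3·1355 + 3.6·1457 + 7.9·1119 + 8.6·1142 + 5.1·502 = 32293.2) ⇒ x = (50446.8 − 32293.2) / 22.4 ≈ 810.43.

x ≈ 810.4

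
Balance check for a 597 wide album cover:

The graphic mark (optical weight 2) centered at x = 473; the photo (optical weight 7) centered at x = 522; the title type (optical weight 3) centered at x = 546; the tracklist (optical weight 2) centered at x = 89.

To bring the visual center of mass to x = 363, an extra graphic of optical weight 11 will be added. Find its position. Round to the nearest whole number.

x ≈ 242

After adding the extra graphic, total weight = 2 + 7 + 3 + 2 + 11 = 25.
x: target moment 25×363 = 9075; current 2·473 + 7·522 + 3·546 + 2·89 = 6416; the extra graphic supplies 2659, so x = 2659/11 ≈ 241.73.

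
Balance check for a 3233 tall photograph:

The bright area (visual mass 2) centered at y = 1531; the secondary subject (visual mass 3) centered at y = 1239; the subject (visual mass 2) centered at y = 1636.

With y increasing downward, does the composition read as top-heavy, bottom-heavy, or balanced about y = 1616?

top-heavy

Σw = 2 + 3 + 2 = 7.
y-moment: 2·1531 + 3·1239 + 2·1636 = 10051; centroid 10051/7 ≈ 1435.86.
Since 1435.9 is above (smaller y than) 1616, the composition reads top-heavy.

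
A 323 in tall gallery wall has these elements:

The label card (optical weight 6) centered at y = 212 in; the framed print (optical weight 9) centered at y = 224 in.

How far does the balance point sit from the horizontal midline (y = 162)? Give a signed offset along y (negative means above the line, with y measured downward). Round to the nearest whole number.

≈ 57 in

Weights sum to 6 + 9 = 15.
y-moment: 6·212 + 9·224 = 3288; centroid 3288/15 ≈ 219.20.
Offset from y = 162: 219.20 − 162 ≈ 57.20.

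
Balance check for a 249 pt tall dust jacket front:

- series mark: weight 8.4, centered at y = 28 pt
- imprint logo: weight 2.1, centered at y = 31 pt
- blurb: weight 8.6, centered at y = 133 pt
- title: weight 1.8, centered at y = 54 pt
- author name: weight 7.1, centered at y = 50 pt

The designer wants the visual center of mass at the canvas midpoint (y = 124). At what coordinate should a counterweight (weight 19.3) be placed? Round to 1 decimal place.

After adding the counterweight, total weight = 8.4 + 2.1 + 8.6 + 1.8 + 7.1 + 19.3 = 47.3.
Along y: (1896.3 + 19.3·y) / 47.3 = 124 (existing moment 8.4·28 + 2.1·31 + 8.6·133 + 1.8·54 + 7.1·50 = 1896.3) ⇒ y = (5865.2 − 1896.3) / 19.3 ≈ 205.64.

y ≈ 205.6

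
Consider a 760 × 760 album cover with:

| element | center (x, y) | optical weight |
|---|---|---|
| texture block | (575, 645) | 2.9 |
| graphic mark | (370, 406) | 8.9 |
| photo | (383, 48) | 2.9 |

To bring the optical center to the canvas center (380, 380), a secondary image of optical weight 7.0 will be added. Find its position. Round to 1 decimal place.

(310.7, 374.7)

With the secondary image, Σw becomes 2.9 + 8.9 + 2.9 + 7.0 = 21.7.
x: target moment 21.7×380 = 8246.0; current 2.9·575 + 8.9·370 + 2.9·383 = 6071.2; the secondary image supplies 2174.8, so x = 2174.8/7.0 ≈ 310.69.
y: target moment 21.7×380 = 8246.0; current 2.9·645 + 8.9·406 + 2.9·48 = 5623.1; the secondary image supplies 2622.9, so y = 2622.9/7.0 ≈ 374.70.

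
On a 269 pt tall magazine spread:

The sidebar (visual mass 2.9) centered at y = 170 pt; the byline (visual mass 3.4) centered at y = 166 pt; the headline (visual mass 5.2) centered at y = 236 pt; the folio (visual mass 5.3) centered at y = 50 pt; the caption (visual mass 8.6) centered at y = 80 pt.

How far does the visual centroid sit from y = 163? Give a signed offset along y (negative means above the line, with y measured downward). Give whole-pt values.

Σw = 2.9 + 3.4 + 5.2 + 5.3 + 8.6 = 25.4.
y: (2.9·170 + 3.4·166 + 5.2·236 + 5.3·50 + 8.6·80) / 25.4 = 3237.6 / 25.4 ≈ 127.46
Difference: 127.46 − 163 ≈ -35.54.

≈ -36 pt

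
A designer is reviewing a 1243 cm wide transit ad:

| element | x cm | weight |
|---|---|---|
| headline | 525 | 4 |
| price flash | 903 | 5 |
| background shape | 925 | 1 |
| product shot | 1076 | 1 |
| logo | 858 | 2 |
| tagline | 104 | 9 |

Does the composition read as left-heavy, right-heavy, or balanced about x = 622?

Total weight = 4 + 5 + 1 + 1 + 2 + 9 = 22.
x: moment 11268 / weight 22 ≈ 512.18
512.2 vs midline 622 → left-heavy.

left-heavy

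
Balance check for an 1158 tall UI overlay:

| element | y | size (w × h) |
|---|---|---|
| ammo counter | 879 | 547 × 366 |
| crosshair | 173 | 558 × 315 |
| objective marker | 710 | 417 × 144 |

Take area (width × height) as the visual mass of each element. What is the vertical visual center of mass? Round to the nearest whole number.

y ≈ 571

Areas → weights: ammo counter 547·366 = 200202, crosshair 558·315 = 175770, objective marker 417·144 = 60048; Σw = 436020.
y: (200202·879 + 175770·173 + 60048·710) / 436020 = 249019848 / 436020 ≈ 571.12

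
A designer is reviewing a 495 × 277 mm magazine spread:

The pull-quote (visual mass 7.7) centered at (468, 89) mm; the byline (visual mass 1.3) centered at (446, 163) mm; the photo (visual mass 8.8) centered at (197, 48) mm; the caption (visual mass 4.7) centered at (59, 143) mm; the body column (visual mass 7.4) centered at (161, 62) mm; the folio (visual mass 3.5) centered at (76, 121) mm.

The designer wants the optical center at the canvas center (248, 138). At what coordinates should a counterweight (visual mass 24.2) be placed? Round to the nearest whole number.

With the counterweight, Σw becomes 7.7 + 1.3 + 8.8 + 4.7 + 7.4 + 3.5 + 24.2 = 57.6.
x: target moment 57.6×248 = 14284.8; current 7.7·468 + 1.3·446 + 8.8·197 + 4.7·59 + 7.4·161 + 3.5·76 = 7651.7; the counterweight supplies 6633.1, so x = 6633.1/24.2 ≈ 274.10.
y: target moment 57.6×138 = 7948.8; current 7.7·89 + 1.3·163 + 8.8·48 + 4.7·143 + 7.4·62 + 3.5·121 = 2874.0; the counterweight supplies 5074.8, so y = 5074.8/24.2 ≈ 209.70.

(274, 210)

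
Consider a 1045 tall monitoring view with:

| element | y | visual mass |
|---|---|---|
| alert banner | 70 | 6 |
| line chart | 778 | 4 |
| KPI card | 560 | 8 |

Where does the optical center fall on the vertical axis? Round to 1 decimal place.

y ≈ 445.1

Σw = 6 + 4 + 8 = 18.
Σw·y = 6·70 + 4·778 + 8·560 = 8012, so ȳ = 8012/18 ≈ 445.11.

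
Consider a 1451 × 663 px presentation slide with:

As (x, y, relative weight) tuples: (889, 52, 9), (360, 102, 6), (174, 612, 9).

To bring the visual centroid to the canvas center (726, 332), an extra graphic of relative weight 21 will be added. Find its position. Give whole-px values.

With the extra graphic, Σw becomes 9 + 6 + 9 + 21 = 45.
x: need Σw·x = 45·726 = 32670. Existing = 9·889 + 6·360 + 9·174 = 11727. Remainder 20943 / 21 ≈ 997.29.
y: need Σw·y = 45·332 = 14940. Existing = 9·52 + 6·102 + 9·612 = 6588. Remainder 8352 / 21 ≈ 397.71.

(997, 398)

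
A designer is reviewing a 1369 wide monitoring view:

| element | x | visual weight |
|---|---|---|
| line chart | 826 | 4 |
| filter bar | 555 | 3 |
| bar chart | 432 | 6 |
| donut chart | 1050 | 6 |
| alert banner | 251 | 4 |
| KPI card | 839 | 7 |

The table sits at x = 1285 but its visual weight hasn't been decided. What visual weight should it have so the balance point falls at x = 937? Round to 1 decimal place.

Existing Σw = 30 (4 + 3 + 6 + 6 + 4 + 7); existing moment 4·826 + 3·555 + 6·432 + 6·1050 + 4·251 + 7·839 = 20738.
Balance at x = 937 requires (20738 + w·1285) / (30 + w) = 937.
Rearranging, w·(1285 − 937) = 937·30 − 20738 = 7372, so w ≈ 7372/348 = 21.18.

w ≈ 21.2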